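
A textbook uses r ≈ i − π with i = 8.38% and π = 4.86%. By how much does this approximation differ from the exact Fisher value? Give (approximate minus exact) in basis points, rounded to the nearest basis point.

16 basis points

Approximate: r ≈ 8.380% − 4.860% = 3.5200%
Exact: (1 + 0.0838)/(1 + 0.0486) − 1 = 3.3569%
Error = 3.5200% − 3.3569% = 0.1631% → 16 basis points.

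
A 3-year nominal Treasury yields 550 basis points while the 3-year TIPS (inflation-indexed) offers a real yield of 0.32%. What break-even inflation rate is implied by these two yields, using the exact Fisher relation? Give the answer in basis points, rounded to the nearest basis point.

516 basis points

(1 + π) = (1 + i)/(1 + r) = 1.05500 / 1.00320 = 1.051635
Break-even inflation = 1.051635 − 1 → 516 basis points.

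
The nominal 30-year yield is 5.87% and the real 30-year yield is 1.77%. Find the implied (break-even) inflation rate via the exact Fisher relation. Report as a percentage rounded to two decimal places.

4.03%

(1 + π) = (1 + i)/(1 + r) = 1.05870 / 1.01770 = 1.040287
Break-even inflation = 1.040287 − 1 → 4.03%.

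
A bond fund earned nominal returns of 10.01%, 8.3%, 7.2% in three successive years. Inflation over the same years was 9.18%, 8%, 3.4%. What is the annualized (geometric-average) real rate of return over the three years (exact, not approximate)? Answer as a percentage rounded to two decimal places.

Nominal growth factor = 1.1001 × 1.0830 × 1.0720 = 1.27718970
Price-level growth factor = 1.0918 × 1.0800 × 1.0340 = 1.21923490
Real growth factor = 1.27718970 / 1.21923490 = 1.04753375
Annualized real rate = 1.04753375^(1/3) − 1 = 1.5600% → 1.56%.

1.56%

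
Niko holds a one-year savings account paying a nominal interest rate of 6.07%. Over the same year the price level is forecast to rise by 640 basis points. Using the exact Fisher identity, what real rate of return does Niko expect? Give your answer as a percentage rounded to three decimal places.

-0.310%

1 + r = 1.06070 / 1.06400 = 0.996898
r = 0.996898 − 1 = -0.3102%, i.e. -0.310%.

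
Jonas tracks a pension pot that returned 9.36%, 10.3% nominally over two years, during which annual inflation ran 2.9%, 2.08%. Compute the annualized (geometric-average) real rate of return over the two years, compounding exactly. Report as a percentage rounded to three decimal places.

Compound the nominal returns: 1.0936 × 1.1030 = 1.20624080.
Compound inflation: 1.0290 × 1.0208 = 1.05040320.
Deflate: 1.20624080 / 1.05040320 = 1.14835979.
Annualized real rate = 1.14835979^(1/2) − 1 = 7.1616% → 7.162%.

7.162%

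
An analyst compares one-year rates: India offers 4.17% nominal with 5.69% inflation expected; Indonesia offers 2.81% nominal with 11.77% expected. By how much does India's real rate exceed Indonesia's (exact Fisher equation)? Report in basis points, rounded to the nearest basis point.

658 basis points

India: (1 + 0.0417)/(1 + 0.0569) − 1 = -1.4382%
Indonesia: (1 + 0.0281)/(1 + 0.1177) − 1 = -8.0165%
Differential = -1.4382% − (-8.0165%) = 6.5783% → 658 basis points.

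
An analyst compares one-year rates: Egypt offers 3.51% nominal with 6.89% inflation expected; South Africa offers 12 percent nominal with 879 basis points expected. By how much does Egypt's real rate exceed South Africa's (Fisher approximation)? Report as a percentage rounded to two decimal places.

Egypt: 3.51% − 6.89% = -3.380%
South Africa: 12% − 8.79% = 3.210%
Differential = -6.590% → -6.59%.

-6.59%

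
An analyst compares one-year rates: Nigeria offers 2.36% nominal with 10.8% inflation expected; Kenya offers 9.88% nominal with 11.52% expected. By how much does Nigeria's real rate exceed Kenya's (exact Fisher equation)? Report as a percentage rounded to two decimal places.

Nigeria: (1 + 0.0236)/(1 + 0.1080) − 1 = -7.6173%
Kenya: (1 + 0.0988)/(1 + 0.1152) − 1 = -1.4706%
Differential = -7.6173% − (-1.4706%) = -6.1467% → -6.15%.

-6.15%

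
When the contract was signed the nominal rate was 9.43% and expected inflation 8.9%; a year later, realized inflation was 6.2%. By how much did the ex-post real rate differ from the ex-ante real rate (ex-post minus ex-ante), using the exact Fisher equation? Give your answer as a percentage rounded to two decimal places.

Ex-ante: (1 + 0.0943)/(1 + 0.0890) − 1 = 0.4867%
Ex-post: (1 + 0.0943)/(1 + 0.0620) − 1 = 3.0414%
Difference (ex-post − ex-ante) = 2.5547% → 2.55%.

2.55%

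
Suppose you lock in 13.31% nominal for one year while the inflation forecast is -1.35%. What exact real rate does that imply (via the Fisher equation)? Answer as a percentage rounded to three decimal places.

14.861%

1 + r = 1.13310 / 0.98650 = 1.148606
r = 1.148606 − 1 = 14.8606%, i.e. 14.861%.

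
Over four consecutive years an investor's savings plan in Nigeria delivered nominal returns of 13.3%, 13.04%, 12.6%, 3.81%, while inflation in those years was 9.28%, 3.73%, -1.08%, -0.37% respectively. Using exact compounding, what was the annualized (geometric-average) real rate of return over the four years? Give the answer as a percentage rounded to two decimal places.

7.59%

Compound the nominal returns: 1.1330 × 1.1304 × 1.1260 × 1.0381 = 1.49706149.
Compound inflation: 1.0928 × 1.0373 × 0.9892 × 0.9963 = 1.11717010.
Deflate: 1.49706149 / 1.11717010 = 1.34004795.
Annualized real rate = 1.34004795^(1/4) − 1 = 7.5920% → 7.59%.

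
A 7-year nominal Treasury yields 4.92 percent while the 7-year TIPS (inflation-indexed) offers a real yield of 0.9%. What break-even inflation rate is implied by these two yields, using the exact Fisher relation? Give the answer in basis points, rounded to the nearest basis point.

(1 + π) = (1 + i)/(1 + r) = 1.04920 / 1.00900 = 1.039841
Break-even inflation = 1.039841 − 1 → 398 basis points.

398 basis points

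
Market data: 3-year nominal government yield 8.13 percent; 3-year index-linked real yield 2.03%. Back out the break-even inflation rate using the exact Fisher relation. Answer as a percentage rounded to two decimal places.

5.98%

(1 + π) = (1 + i)/(1 + r) = 1.08130 / 1.02030 = 1.059786
Break-even inflation = 1.059786 − 1 → 5.98%.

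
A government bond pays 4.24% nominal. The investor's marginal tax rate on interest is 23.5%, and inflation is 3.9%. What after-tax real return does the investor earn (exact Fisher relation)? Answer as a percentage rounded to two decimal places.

After-tax nominal return = 4.24% × (1 − 0.235) = 3.2436%.
1 + r = 1.032436 / 1.03900 = 0.993682
After-tax real rate = 0.993682 − 1 → -0.63%.

-0.63%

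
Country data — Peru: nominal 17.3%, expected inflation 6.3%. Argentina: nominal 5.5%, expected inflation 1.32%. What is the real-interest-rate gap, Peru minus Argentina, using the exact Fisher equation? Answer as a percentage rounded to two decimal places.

6.22%

Peru: (1 + 0.1730)/(1 + 0.0630) − 1 = 10.3481%
Argentina: (1 + 0.0550)/(1 + 0.0132) − 1 = 4.1255%
Differential = 10.3481% − 4.1255% = 6.2225% → 6.22%.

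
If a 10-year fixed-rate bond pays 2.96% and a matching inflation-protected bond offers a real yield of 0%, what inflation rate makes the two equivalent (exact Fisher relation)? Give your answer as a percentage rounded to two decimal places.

2.96%

(1 + π) = (1 + i)/(1 + r) = 1.02960 / 1.00000 = 1.029600
Break-even inflation = 1.029600 − 1 → 2.96%.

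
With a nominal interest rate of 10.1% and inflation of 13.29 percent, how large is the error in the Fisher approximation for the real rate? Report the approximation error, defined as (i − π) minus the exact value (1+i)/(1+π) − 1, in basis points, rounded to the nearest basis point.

Approximate: r ≈ 10.100% − 13.290% = -3.1900%
Exact: (1 + 0.1010)/(1 + 0.1329) − 1 = -2.8158%
Error = -3.1900% − (-2.8158%) = -0.3742% → -37 basis points.

-37 basis points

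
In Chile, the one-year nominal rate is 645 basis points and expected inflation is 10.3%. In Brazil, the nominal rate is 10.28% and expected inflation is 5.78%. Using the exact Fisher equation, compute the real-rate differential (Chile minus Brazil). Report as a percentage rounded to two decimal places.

-7.74%

Chile: (1 + 0.0645)/(1 + 0.1030) − 1 = -3.4905%
Brazil: (1 + 0.1028)/(1 + 0.0578) − 1 = 4.2541%
Differential = -3.4905% − 4.2541% = -7.7446% → -7.74%.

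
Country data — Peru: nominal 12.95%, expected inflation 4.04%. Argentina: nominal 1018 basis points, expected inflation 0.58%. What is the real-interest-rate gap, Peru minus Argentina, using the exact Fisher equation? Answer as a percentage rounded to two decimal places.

Peru: (1 + 0.1295)/(1 + 0.0404) − 1 = 8.5640%
Argentina: (1 + 0.1018)/(1 + 0.0058) − 1 = 9.5446%
Differential = 8.5640% − 9.5446% = -0.9806% → -0.98%.

-0.98%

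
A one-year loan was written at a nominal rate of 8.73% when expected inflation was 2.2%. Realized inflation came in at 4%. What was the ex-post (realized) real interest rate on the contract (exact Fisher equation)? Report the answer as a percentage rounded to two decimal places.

4.55%

Ex-post: (1 + 0.0873)/(1 + 0.0400) − 1 = 4.5481%
So the realized real rate is 4.55%.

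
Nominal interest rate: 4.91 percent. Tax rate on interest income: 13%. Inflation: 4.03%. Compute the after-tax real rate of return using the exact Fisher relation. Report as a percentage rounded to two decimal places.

0.23%

After-tax nominal return = 4.91% × (1 − 0.13) = 4.2717%.
1 + r = 1.042717 / 1.04030 = 1.002323
After-tax real rate = 1.002323 − 1 → 0.23%.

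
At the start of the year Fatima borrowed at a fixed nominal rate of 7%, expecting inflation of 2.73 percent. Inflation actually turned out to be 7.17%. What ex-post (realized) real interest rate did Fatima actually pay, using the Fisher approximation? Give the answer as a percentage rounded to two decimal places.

Ex-post: 7% − 7.17% = -0.170%
So the realized real rate is -0.17%.

-0.17%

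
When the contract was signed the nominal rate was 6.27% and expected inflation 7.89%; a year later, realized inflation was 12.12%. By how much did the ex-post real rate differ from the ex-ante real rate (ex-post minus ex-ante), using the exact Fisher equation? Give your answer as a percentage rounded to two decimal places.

Ex-ante: (1 + 0.0627)/(1 + 0.0789) − 1 = -1.5015%
Ex-post: (1 + 0.0627)/(1 + 0.1212) − 1 = -5.2176%
Difference (ex-post − ex-ante) = -3.7161% → -3.72%.

-3.72%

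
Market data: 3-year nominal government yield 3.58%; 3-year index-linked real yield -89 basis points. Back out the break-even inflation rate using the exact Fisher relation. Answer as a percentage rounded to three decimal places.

4.510%

(1 + π) = (1 + i)/(1 + r) = 1.03580 / 0.99110 = 1.045101
Break-even inflation = 1.045101 − 1 → 4.510%.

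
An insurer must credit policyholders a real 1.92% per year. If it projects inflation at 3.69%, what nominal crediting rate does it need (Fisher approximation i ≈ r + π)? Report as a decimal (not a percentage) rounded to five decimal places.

i ≈ r + π = 1.92% + 3.69% = 0.05610.

0.05610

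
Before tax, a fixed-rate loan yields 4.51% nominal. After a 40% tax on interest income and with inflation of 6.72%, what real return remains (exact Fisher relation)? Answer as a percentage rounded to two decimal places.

After-tax nominal return = 4.51% × (1 − 0.4) = 2.7060%.
1 + r = 1.02706 / 1.06720 = 0.962388
After-tax real rate = 0.962388 − 1 → -3.76%.

-3.76%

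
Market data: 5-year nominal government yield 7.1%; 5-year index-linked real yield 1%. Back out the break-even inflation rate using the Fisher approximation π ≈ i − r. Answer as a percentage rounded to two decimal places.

6.10%

π ≈ i − r = 7.1% − 1% → 6.10%.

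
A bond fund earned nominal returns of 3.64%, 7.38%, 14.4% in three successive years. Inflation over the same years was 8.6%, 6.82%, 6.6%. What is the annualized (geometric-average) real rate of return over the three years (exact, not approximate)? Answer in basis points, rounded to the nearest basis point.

Compound the nominal returns: 1.0364 × 1.0738 × 1.1440 = 1.27314195.
Compound inflation: 1.0860 × 1.0682 × 1.0660 = 1.23662950.
Deflate: 1.27314195 / 1.23662950 = 1.02952578.
Annualized real rate = 1.02952578^(1/3) − 1 = 0.9747% → 97 basis points.

97 basis points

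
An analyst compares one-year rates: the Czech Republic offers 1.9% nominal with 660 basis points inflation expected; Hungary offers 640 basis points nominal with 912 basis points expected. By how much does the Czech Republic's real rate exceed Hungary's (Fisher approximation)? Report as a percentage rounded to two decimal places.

-1.98%

The Czech Republic: 1.9% − 6.6% = -4.700%
Hungary: 6.4% − 9.12% = -2.720%
Differential = -1.980% → -1.98%.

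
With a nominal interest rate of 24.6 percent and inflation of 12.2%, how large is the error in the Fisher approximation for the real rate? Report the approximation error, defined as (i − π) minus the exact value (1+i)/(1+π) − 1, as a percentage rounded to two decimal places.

Approximate: r ≈ 24.600% − 12.200% = 12.4000%
Exact: (1 + 0.2460)/(1 + 0.1220) − 1 = 11.0517%
Error = 12.4000% − 11.0517% = 1.3483% → 1.35%.

1.35%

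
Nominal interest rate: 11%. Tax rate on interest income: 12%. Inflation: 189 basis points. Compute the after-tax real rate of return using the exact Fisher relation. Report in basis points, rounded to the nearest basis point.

After-tax nominal return = 11% × (1 − 0.12) = 9.6800%.
1 + r = 1.09680 / 1.01890 = 1.076455
After-tax real rate = 1.076455 − 1 → 765 basis points.

765 basis points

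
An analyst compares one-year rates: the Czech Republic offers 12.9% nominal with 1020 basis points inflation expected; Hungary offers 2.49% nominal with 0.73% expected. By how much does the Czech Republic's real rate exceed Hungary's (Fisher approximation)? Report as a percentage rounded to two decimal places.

The Czech Republic: 12.9% − 10.2% = 2.700%
Hungary: 2.49% − 0.73% = 1.760%
Differential = 0.940% → 0.94%.

0.94%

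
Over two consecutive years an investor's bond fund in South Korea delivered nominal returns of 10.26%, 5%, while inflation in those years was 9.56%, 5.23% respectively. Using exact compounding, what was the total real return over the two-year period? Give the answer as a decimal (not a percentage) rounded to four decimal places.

0.0042

Nominal growth factor = 1.1026 × 1.0500 = 1.157730
Price-level growth factor = 1.0956 × 1.0523 = 1.152900
Real growth factor = 1.157730 / 1.152900 = 1.004190
Total real return = 1.004190 − 1 → 0.0042.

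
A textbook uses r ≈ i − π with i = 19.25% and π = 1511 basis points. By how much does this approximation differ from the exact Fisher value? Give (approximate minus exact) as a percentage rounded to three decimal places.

0.543%

Approximate: r ≈ 19.250% − 15.110% = 4.1400%
Exact: (1 + 0.1925)/(1 + 0.1511) − 1 = 3.5966%
Error = 4.1400% − 3.5966% = 0.5434% → 0.543%.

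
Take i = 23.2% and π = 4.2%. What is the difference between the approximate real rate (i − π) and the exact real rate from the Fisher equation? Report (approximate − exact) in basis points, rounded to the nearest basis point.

Approximate: r ≈ 23.200% − 4.200% = 19.0000%
Exact: (1 + 0.2320)/(1 + 0.0420) − 1 = 18.2342%
Error = 19.0000% − 18.2342% = 0.7658% → 77 basis points.

77 basis points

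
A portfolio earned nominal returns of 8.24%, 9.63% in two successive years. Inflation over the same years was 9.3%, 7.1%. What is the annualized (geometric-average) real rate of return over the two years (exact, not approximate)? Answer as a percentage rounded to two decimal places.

Nominal growth factor = 1.0824 × 1.0963 = 1.18663512
Price-level growth factor = 1.0930 × 1.0710 = 1.17060300
Real growth factor = 1.18663512 / 1.17060300 = 1.01369561
Annualized real rate = 1.01369561^(1/2) − 1 = 0.6825% → 0.68%.

0.68%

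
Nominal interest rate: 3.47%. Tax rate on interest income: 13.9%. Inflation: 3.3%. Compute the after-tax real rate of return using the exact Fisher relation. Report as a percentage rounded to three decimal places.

-0.302%

After-tax nominal return = 3.47% × (1 − 0.139) = 2.98767%.
1 + r = 1.0298767 / 1.03300 = 0.996976
After-tax real rate = 0.996976 − 1 → -0.302%.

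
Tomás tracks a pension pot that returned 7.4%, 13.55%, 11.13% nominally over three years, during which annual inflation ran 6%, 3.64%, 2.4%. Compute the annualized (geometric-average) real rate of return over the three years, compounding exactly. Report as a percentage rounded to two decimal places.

Nominal growth factor = 1.0740 × 1.1355 × 1.1113 = 1.35526036
Price-level growth factor = 1.0600 × 1.0364 × 1.0240 = 1.12495002
Real growth factor = 1.35526036 / 1.12495002 = 1.20472940
Annualized real rate = 1.20472940^(1/3) − 1 = 6.4053% → 6.41%.

6.41%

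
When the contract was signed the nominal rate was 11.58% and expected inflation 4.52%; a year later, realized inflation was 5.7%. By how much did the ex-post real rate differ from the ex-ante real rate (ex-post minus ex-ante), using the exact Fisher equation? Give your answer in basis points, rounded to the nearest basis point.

-119 basis points

Ex-ante: (1 + 0.1158)/(1 + 0.0452) − 1 = 6.7547%
Ex-post: (1 + 0.1158)/(1 + 0.0570) − 1 = 5.5629%
Difference (ex-post − ex-ante) = -1.1918% → -119 basis points.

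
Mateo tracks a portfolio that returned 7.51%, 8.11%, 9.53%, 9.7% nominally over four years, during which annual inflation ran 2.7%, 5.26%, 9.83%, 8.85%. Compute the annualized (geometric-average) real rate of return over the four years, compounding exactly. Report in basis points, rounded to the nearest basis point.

Compound the nominal returns: 1.0751 × 1.0811 × 1.0953 × 1.0970 = 1.39654342.
Compound inflation: 1.0270 × 1.0526 × 1.0983 × 1.0885 = 1.29235916.
Deflate: 1.39654342 / 1.29235916 = 1.08061556.
Annualized real rate = 1.08061556^(1/4) − 1 = 1.9572% → 196 basis points.

196 basis points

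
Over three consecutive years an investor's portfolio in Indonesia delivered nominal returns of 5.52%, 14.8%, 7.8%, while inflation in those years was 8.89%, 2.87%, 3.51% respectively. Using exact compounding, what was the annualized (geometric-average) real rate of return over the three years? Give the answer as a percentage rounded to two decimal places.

Compound the nominal returns: 1.0552 × 1.1480 × 1.0780 = 1.30585643.
Compound inflation: 1.0889 × 1.0287 × 1.0351 = 1.15946875.
Deflate: 1.30585643 / 1.15946875 = 1.12625410.
Annualized real rate = 1.12625410^(1/3) − 1 = 4.0428% → 4.04%.

4.04%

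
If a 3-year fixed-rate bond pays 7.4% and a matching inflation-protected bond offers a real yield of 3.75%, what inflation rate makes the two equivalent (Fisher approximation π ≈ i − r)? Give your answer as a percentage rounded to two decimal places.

π ≈ i − r = 7.4% − 3.75% → 3.65%.

3.65%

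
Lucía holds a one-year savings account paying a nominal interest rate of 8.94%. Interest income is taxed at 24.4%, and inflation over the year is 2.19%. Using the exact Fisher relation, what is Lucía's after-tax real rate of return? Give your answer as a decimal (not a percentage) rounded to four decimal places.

After-tax nominal return = 8.94% × (1 − 0.244) = 6.75864%.
1 + r = 1.0675864 / 1.02190 = 1.044707
After-tax real rate = 1.044707 − 1 → 0.0447.

0.0447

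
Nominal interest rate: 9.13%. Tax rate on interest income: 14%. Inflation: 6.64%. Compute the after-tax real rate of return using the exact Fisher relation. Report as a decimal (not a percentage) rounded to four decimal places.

After-tax nominal return = 9.13% × (1 − 0.14) = 7.8518%.
1 + r = 1.078518 / 1.06640 = 1.011363
After-tax real rate = 1.011363 − 1 → 0.0114.

0.0114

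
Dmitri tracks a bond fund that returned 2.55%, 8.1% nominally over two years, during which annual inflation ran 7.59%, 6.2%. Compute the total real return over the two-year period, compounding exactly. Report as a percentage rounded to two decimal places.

Nominal growth factor = 1.0255 × 1.0810 = 1.108566
Price-level growth factor = 1.0759 × 1.0620 = 1.142606
Real growth factor = 1.108566 / 1.142606 = 0.970208
Total real return = 0.970208 − 1 → -2.98%.

-2.98%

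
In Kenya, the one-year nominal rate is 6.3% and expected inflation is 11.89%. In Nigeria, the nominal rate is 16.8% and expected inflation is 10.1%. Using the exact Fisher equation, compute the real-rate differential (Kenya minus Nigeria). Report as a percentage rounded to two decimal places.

Kenya: (1 + 0.0630)/(1 + 0.1189) − 1 = -4.9960%
Nigeria: (1 + 0.1680)/(1 + 0.1010) − 1 = 6.0854%
Differential = -4.9960% − 6.0854% = -11.0814% → -11.08%.

-11.08%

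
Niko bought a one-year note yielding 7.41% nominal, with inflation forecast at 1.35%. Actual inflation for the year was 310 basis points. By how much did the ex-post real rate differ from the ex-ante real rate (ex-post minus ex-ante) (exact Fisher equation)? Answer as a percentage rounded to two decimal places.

-1.80%

Ex-ante: (1 + 0.0741)/(1 + 0.0135) − 1 = 5.9793%
Ex-post: (1 + 0.0741)/(1 + 0.0310) − 1 = 4.1804%
Difference (ex-post − ex-ante) = -1.7989% → -1.80%.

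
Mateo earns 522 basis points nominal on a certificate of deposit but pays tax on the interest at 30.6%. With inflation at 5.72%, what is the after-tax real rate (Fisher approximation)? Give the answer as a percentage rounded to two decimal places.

After-tax nominal return = 5.22% × (1 − 0.306) = 3.62268%.
r ≈ 3.62268% − 5.72% → -2.10%.

-2.10%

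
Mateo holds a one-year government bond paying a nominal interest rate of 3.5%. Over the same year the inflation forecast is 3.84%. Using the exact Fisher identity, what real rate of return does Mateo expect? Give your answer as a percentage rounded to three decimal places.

1 + r = 1.03500 / 1.03840 = 0.996726
r = 0.996726 − 1 = -0.3274%, i.e. -0.327%.

-0.327%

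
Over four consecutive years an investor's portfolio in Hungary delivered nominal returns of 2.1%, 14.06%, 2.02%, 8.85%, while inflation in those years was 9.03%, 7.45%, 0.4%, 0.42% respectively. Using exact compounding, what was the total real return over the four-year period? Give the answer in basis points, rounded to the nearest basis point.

949 basis points

Compound the nominal returns: 1.0210 × 1.1406 × 1.0202 × 1.0885 = 1.293221.
Compound inflation: 1.0903 × 1.0745 × 1.0040 × 1.0042 = 1.181154.
Deflate: 1.293221 / 1.181154 = 1.094880.
Total real return = 1.094880 − 1 → 949 basis points.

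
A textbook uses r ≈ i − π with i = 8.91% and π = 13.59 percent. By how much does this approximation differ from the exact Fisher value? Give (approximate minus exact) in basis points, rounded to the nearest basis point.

Approximate: r ≈ 8.910% − 13.590% = -4.6800%
Exact: (1 + 0.0891)/(1 + 0.1359) − 1 = -4.1201%
Error = -4.6800% − (-4.1201%) = -0.5599% → -56 basis points.

-56 basis points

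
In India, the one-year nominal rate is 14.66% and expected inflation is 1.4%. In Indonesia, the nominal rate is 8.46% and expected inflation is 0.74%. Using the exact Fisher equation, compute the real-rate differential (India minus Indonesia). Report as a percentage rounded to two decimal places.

India: (1 + 0.1466)/(1 + 0.0140) − 1 = 13.0769%
Indonesia: (1 + 0.0846)/(1 + 0.0074) − 1 = 7.6633%
Differential = 13.0769% − 7.6633% = 5.4136% → 5.41%.

5.41%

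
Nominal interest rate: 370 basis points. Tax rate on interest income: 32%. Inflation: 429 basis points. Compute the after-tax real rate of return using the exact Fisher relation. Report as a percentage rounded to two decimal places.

After-tax nominal return = 3.7% × (1 − 0.32) = 2.5160%.
1 + r = 1.02516 / 1.04290 = 0.982990
After-tax real rate = 0.982990 − 1 → -1.70%.

-1.70%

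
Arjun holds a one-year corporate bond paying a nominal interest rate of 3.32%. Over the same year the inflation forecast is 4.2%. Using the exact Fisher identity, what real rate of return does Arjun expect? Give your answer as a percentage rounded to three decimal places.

1 + r = 1.03320 / 1.04200 = 0.9915547
r = 0.9915547 − 1 = -0.84453%, i.e. -0.845%.

-0.845%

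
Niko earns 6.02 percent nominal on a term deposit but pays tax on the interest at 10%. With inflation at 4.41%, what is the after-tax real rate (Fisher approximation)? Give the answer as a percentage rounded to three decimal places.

After-tax nominal return = 6.02% × (1 − 0.1) = 5.4180%.
r ≈ 5.4180% − 4.41% → 1.008%.

1.008%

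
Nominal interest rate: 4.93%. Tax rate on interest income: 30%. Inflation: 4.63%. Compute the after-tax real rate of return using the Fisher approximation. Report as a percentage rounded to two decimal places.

-1.18%

After-tax nominal return = 4.93% × (1 − 0.3) = 3.4510%.
r ≈ 3.4510% − 4.63% → -1.18%.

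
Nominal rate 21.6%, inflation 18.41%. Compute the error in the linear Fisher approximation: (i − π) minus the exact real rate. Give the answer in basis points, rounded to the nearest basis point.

Approximate: r ≈ 21.600% − 18.410% = 3.1900%
Exact: (1 + 0.2160)/(1 + 0.1841) − 1 = 2.6940%
Error = 3.1900% − 2.6940% = 0.4960% → 50 basis points.

50 basis points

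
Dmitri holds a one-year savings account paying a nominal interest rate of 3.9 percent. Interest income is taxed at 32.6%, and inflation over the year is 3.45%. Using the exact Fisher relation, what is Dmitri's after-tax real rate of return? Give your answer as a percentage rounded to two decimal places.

After-tax nominal return = 3.9% × (1 − 0.326) = 2.6286%.
1 + r = 1.026286 / 1.03450 = 0.992060
After-tax real rate = 0.992060 − 1 → -0.79%.

-0.79%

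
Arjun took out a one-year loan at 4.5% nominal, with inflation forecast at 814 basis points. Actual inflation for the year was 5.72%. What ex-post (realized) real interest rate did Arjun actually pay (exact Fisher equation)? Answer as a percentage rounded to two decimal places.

-1.15%

Ex-post: (1 + 0.0450)/(1 + 0.0572) − 1 = -1.1540%
So the realized real rate is -1.15%.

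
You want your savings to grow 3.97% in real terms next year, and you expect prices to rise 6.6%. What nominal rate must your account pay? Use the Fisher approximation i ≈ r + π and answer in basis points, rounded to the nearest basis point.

1057 basis points

i ≈ r + π = 3.97% + 6.6% = 1057 basis points.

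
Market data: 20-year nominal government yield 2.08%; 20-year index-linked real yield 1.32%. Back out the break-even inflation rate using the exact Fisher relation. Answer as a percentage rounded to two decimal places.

0.75%

(1 + π) = (1 + i)/(1 + r) = 1.02080 / 1.01320 = 1.007501
Break-even inflation = 1.007501 − 1 → 0.75%.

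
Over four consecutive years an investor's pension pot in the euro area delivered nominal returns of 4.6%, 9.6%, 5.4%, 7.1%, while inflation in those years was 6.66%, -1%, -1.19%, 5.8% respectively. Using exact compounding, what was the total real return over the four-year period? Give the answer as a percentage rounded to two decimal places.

Compound the nominal returns: 1.0460 × 1.0960 × 1.0540 × 1.0710 = 1.294113.
Compound inflation: 1.0666 × 0.9900 × 0.9881 × 1.0580 = 1.103884.
Deflate: 1.294113 / 1.103884 = 1.172328.
Total real return = 1.172328 − 1 → 17.23%.

17.23%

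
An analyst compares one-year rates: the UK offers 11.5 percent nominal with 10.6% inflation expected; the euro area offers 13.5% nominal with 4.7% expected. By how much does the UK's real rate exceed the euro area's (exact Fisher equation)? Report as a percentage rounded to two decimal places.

-7.59%

The UK: (1 + 0.1150)/(1 + 0.1060) − 1 = 0.8137%
The euro area: (1 + 0.1350)/(1 + 0.0470) − 1 = 8.4050%
Differential = 0.8137% − 8.4050% = -7.5912% → -7.59%.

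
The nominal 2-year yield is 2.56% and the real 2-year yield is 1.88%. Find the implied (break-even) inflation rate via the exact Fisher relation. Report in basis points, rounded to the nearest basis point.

67 basis points

(1 + π) = (1 + i)/(1 + r) = 1.02560 / 1.01880 = 1.006675
Break-even inflation = 1.006675 − 1 → 67 basis points.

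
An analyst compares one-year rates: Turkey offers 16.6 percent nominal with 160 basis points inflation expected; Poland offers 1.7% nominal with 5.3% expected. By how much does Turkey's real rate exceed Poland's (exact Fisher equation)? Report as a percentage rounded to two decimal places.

18.18%

Turkey: (1 + 0.1660)/(1 + 0.0160) − 1 = 14.7638%
Poland: (1 + 0.0170)/(1 + 0.0530) − 1 = -3.4188%
Differential = 14.7638% − (-3.4188%) = 18.1826% → 18.18%.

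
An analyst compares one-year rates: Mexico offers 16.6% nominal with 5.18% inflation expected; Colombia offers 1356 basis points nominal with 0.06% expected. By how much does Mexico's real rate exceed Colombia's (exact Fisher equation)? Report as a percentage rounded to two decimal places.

-2.63%

Mexico: (1 + 0.1660)/(1 + 0.0518) − 1 = 10.8576%
Colombia: (1 + 0.1356)/(1 + 0.0006) − 1 = 13.4919%
Differential = 10.8576% − 13.4919% = -2.6343% → -2.63%.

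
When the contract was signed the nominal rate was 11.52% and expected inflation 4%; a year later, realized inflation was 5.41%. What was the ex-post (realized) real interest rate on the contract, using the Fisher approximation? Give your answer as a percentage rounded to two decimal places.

Ex-post: 11.52% − 5.41% = 6.110%
So the realized real rate is 6.11%.

6.11%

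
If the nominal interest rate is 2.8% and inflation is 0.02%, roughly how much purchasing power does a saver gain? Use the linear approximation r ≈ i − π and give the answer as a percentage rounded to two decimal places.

2.78%

r ≈ i − π = 2.8% − 0.02% = 2.78%.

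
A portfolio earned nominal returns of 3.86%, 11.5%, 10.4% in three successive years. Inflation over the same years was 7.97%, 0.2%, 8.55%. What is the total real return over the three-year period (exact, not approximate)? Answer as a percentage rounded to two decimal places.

Nominal growth factor = 1.0386 × 1.1150 × 1.1040 = 1.278475
Price-level growth factor = 1.0797 × 1.0020 × 1.0855 = 1.174358
Real growth factor = 1.278475 / 1.174358 = 1.088658
Total real return = 1.088658 − 1 → 8.87%.

8.87%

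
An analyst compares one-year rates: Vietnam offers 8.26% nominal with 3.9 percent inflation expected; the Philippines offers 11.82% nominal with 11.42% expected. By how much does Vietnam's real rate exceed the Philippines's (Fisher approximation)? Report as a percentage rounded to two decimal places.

Vietnam: 8.26% − 3.9% = 4.360%
The Philippines: 11.82% − 11.42% = 0.400%
Differential = 3.960% → 3.96%.

3.96%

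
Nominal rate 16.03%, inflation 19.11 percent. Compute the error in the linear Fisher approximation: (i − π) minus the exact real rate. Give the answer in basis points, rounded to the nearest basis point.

-49 basis points

Approximate: r ≈ 16.030% − 19.110% = -3.0800%
Exact: (1 + 0.1603)/(1 + 0.1911) − 1 = -2.5858%
Error = -3.0800% − (-2.5858%) = -0.4942% → -49 basis points.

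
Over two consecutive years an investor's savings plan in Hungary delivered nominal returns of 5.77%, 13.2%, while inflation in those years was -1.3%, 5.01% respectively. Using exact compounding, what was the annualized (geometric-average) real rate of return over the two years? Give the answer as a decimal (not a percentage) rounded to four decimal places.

0.0748

Compound the nominal returns: 1.0577 × 1.1320 = 1.19731640.
Compound inflation: 0.9870 × 1.0501 = 1.03644870.
Deflate: 1.19731640 / 1.03644870 = 1.15521048.
Annualized real rate = 1.15521048^(1/2) − 1 = 7.4807% → 0.0748.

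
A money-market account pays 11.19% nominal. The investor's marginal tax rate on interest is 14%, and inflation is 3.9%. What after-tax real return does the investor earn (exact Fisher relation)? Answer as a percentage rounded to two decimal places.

5.51%

After-tax nominal return = 11.19% × (1 − 0.14) = 9.6234%.
1 + r = 1.096234 / 1.03900 = 1.055086
After-tax real rate = 1.055086 − 1 → 5.51%.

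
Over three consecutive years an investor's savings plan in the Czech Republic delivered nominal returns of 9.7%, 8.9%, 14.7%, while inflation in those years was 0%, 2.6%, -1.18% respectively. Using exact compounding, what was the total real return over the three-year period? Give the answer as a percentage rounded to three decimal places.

Nominal growth factor = 1.0970 × 1.0890 × 1.1470 = 1.370244
Price-level growth factor = 1.0000 × 1.0260 × 0.9882 = 1.013893
Real growth factor = 1.370244 / 1.013893 = 1.351468
Total real return = 1.351468 − 1 → 35.147%.

35.147%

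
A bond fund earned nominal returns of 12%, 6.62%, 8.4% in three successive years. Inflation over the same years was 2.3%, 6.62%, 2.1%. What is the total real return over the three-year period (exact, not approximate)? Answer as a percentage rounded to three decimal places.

16.237%

Compound the nominal returns: 1.1200 × 1.0662 × 1.0840 = 1.294452.
Compound inflation: 1.0230 × 1.0662 × 1.0210 = 1.113628.
Deflate: 1.294452 / 1.113628 = 1.162374.
Total real return = 1.162374 − 1 → 16.237%.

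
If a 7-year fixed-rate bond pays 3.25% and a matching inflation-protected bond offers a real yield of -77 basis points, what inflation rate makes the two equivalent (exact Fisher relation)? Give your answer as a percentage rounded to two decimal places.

(1 + π) = (1 + i)/(1 + r) = 1.03250 / 0.99230 = 1.040512
Break-even inflation = 1.040512 − 1 → 4.05%.

4.05%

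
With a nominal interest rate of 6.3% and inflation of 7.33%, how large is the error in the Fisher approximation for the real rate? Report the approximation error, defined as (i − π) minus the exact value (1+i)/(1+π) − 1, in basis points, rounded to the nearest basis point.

Approximate: r ≈ 6.300% − 7.330% = -1.0300%
Exact: (1 + 0.0630)/(1 + 0.0733) − 1 = -0.9597%
Error = -1.0300% − (-0.9597%) = -0.0703% → -7 basis points.

-7 basis points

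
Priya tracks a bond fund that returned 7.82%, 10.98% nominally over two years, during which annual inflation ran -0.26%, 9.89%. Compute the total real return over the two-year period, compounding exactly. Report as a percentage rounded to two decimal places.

9.17%

Nominal growth factor = 1.0782 × 1.1098 = 1.196586
Price-level growth factor = 0.9974 × 1.0989 = 1.096043
Real growth factor = 1.196586 / 1.096043 = 1.091733
Total real return = 1.091733 − 1 → 9.17%.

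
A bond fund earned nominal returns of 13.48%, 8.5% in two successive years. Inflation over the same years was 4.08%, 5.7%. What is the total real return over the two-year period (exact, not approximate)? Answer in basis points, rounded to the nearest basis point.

Compound the nominal returns: 1.1348 × 1.0850 = 1.231258.
Compound inflation: 1.0408 × 1.0570 = 1.100126.
Deflate: 1.231258 / 1.100126 = 1.119198.
Total real return = 1.119198 − 1 → 1192 basis points.

1192 basis points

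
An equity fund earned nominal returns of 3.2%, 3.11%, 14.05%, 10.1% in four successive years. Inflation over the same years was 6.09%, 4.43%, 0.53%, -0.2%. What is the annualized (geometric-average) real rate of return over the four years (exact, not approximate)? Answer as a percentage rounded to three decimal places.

Nominal growth factor = 1.0320 × 1.0311 × 1.1405 × 1.1010 = 1.33617423
Price-level growth factor = 1.0609 × 1.0443 × 1.0053 × 0.9980 = 1.11154219
Real growth factor = 1.33617423 / 1.11154219 = 1.20209043
Annualized real rate = 1.20209043^(1/4) − 1 = 4.7091% → 4.709%.

4.709%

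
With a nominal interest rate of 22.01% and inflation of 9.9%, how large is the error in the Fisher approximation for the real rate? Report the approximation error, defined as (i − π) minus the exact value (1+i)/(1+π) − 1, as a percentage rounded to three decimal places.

1.091%

Approximate: r ≈ 22.010% − 9.900% = 12.1100%
Exact: (1 + 0.2201)/(1 + 0.0990) − 1 = 11.0191%
Error = 12.1100% − 11.0191% = 1.0909% → 1.091%.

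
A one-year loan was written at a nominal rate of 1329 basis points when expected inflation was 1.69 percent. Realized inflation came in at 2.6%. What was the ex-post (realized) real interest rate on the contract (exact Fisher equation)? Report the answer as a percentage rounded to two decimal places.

10.42%

Ex-post: (1 + 0.1329)/(1 + 0.0260) − 1 = 10.4191%
So the realized real rate is 10.42%.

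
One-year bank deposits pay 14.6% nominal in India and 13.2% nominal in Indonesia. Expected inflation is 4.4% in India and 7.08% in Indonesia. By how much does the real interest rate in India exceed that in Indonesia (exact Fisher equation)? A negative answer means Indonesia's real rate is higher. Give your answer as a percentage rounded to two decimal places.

India: (1 + 0.1460)/(1 + 0.0440) − 1 = 9.7701%
Indonesia: (1 + 0.1320)/(1 + 0.0708) − 1 = 5.7154%
Differential = 9.7701% − 5.7154% = 4.0548% → 4.05%.

4.05%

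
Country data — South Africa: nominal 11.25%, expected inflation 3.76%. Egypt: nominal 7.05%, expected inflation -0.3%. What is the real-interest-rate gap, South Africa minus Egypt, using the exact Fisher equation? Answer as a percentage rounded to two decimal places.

South Africa: (1 + 0.1125)/(1 + 0.0376) − 1 = 7.2186%
Egypt: (1 + 0.0705)/(1 − 0.0030) − 1 = 7.3721%
Differential = 7.2186% − 7.3721% = -0.1535% → -0.15%.

-0.15%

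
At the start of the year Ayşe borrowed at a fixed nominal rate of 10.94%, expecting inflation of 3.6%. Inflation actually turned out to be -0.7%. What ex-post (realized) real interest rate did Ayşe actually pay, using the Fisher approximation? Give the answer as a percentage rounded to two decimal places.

11.64%

Ex-post: 10.94% − (-0.7%) = 11.640%
So the realized real rate is 11.64%.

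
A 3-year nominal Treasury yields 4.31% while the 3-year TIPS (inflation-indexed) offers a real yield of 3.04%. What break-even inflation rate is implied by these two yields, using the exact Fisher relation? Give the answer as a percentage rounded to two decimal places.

(1 + π) = (1 + i)/(1 + r) = 1.04310 / 1.03040 = 1.012325
Break-even inflation = 1.012325 − 1 → 1.23%.

1.23%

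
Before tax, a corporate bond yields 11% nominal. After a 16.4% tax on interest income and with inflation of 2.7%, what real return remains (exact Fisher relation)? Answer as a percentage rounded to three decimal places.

After-tax nominal return = 11% × (1 − 0.164) = 9.1960%.
1 + r = 1.09196 / 1.02700 = 1.063252
After-tax real rate = 1.063252 − 1 → 6.325%.

6.325%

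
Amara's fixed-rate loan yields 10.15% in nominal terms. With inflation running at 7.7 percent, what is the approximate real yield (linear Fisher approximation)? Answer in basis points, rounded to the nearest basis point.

r ≈ i − π = 10.15% − 7.7% = 245 basis points.

245 basis points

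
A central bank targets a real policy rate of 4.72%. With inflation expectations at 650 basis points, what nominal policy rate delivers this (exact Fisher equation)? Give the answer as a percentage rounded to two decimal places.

(1 + i) = (1 + r)(1 + π) = 1.04720 × 1.06500 = 1.115268
i = 1.115268 − 1, so the required nominal rate is 11.53%.

11.53%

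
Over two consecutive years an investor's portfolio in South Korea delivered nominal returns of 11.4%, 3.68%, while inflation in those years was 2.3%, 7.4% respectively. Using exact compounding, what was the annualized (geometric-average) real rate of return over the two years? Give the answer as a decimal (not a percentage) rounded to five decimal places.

0.02530

Nominal growth factor = 1.1140 × 1.0368 = 1.15499520
Price-level growth factor = 1.0230 × 1.0740 = 1.09870200
Real growth factor = 1.15499520 / 1.09870200 = 1.05123609
Annualized real rate = 1.05123609^(1/2) − 1 = 2.5298% → 0.02530.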